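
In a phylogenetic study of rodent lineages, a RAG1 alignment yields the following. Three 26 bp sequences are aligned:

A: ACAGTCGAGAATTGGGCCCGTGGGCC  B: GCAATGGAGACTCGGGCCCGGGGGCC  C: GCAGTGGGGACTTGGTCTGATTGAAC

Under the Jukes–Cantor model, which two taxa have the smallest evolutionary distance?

A and B

A–B: 6/26 differ, p = 0.231, d = 0.276.
A–C: 11/26 differ, p = 0.423, d = 0.623.
B–C: 11/26 differ, p = 0.423, d = 0.623.
The smallest distance is between A and B.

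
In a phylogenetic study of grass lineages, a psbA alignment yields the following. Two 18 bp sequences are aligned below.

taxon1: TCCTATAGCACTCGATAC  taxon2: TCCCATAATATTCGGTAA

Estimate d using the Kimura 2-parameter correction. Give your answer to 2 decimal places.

0.50

Of 18 sites, 5 differences are transitions and 1 are transversions, so P = 5/18 ≈ 0.277778 and Q = 1/18 ≈ 0.055556.
Under the Kimura two-parameter model, d = −½ ln(1 − 2P − Q) − ¼ ln(1 − 2Q).
1 − 2P − Q = 0.388888, giving −½ ln(0.388888) = 0.472232.
1 − 2Q = 0.888888, giving −¼ ln(0.888888) = 0.029446.
d = 0.472232 + 0.029446 = 0.501678.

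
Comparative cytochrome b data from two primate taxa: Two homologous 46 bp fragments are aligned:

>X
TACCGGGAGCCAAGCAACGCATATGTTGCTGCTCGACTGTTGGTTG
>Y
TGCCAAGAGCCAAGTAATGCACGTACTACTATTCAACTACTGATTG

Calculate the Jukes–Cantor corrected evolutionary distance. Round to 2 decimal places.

0.47

The sequences differ at 16 of 46 sites, so p = 16/46 ≈ 0.347826.
d = −(3/4) ln(1 − 4p/3) = −0.75 ln(1 − 0.463768) = −0.75 ln(0.536232)
  = −0.75 × (-0.623188) = 0.467391 substitutions/site.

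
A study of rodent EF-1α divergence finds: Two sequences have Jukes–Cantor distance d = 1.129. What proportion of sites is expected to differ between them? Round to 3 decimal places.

p = (3/4)(1 − e^(−4d/3)) = 0.75 × (1 − e^(-1.505333)) = 0.75 × (1 − 0.221943) = 0.583543.

0.584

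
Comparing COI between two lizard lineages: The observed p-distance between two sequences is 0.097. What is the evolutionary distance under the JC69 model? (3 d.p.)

0.104

d = −(3/4) ln(1 − 4p/3) = −0.75 ln(1 − 0.129333) = −0.75 ln(0.870667)
  = −0.75 × (-0.138496) = 0.103872 substitutions/site.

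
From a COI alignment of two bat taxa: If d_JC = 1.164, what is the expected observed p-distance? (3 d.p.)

0.591

p = (3/4)(1 − e^(−4d/3)) = 0.75 × (1 − e^(-1.552)) = 0.75 × (1 − 0.211824) = 0.591132.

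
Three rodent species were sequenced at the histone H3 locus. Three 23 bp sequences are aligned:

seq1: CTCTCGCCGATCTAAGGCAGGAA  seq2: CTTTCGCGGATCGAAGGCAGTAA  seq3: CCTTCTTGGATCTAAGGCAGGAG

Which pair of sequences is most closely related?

seq1 and seq2

seq1–seq2: 4/23 differ, p = 0.174, d = 0.198.
seq1–seq3: 6/23 differ, p = 0.261, d = 0.321.
seq2–seq3: 6/23 differ, p = 0.261, d = 0.321.
The smallest distance is between seq1 and seq2.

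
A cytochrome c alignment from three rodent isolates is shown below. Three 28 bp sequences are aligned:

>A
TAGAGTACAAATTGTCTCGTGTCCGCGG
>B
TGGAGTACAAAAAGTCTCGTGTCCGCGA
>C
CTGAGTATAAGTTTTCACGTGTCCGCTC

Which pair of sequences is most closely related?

A–B: 4/28 differ, p = 0.143, d = 0.158.
A–C: 8/28 differ, p = 0.286, d = 0.360.
B–C: 10/28 differ, p = 0.357, d = 0.485.
The smallest distance is between A and B.

A and B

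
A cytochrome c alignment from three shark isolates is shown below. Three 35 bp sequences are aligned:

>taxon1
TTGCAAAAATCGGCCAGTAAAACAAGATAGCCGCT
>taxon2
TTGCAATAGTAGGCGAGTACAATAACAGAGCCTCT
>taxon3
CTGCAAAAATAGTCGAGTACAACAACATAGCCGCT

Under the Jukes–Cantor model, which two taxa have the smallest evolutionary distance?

taxon1–taxon2: 9/35 differ, p = 0.257, d = 0.315.
taxon1–taxon3: 6/35 differ, p = 0.171, d = 0.195.
taxon2–taxon3: 7/35 differ, p = 0.200, d = 0.233.
The smallest distance is between taxon1 and taxon3.

taxon1 and taxon3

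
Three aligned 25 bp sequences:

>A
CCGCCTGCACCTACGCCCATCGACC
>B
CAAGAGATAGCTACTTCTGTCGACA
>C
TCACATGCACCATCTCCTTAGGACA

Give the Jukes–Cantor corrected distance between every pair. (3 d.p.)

A–B: 13/25 sites differ → p = 0.52, d = −0.75 ln(1 − 0.693333) = 0.886495 ≈ 0.886.
A–C: 11/25 sites differ → p = 0.44, d = −0.75 ln(1 − 0.586667) = 0.662626 ≈ 0.663.
B–C: 13/25 sites differ → p = 0.52, d = −0.75 ln(1 − 0.693333) = 0.886495 ≈ 0.886.

d(A,B) = 0.886, d(A,C) = 0.663, d(B,C) = 0.886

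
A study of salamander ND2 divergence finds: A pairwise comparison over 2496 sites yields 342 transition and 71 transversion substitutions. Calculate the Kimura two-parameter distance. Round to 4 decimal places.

P = 342/2496 ≈ 0.137019 and Q = 71/2496 ≈ 0.028446.
Under the Kimura two-parameter model, d = −½ ln(1 − 2P − Q) − ¼ ln(1 − 2Q).
1 − 2P − Q = 0.697516, giving −½ ln(0.697516) = 0.180115.
1 − 2Q = 0.943108, giving −¼ ln(0.943108) = 0.014644.
d = 0.180115 + 0.014644 = 0.194759.

0.1948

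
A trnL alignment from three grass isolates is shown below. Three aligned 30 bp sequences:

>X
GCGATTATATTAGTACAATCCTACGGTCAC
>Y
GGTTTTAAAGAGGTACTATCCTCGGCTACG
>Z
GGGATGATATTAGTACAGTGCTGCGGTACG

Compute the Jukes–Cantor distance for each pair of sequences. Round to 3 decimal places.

d(X,Y) = 0.730, d(X,Z) = 0.330, d(Y,Z) = 0.647

X–Y: 14/30 sites differ → p ≈ 0.466667, d = −0.75 ln(1 − 0.622223) = 0.730088 ≈ 0.730.
X–Z: 8/30 sites differ → p ≈ 0.266667, d = −0.75 ln(1 − 0.355556) = 0.329526 ≈ 0.330.
Y–Z: 13/30 sites differ → p ≈ 0.433333, d = −0.75 ln(1 − 0.577777) = 0.646666 ≈ 0.647.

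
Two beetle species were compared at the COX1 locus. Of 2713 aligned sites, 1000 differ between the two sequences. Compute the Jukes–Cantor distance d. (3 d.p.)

0.507

p = 1000/2713 ≈ 0.368596.
d = −(3/4) ln(1 − 4p/3) = −0.75 ln(1 − 0.491461) = −0.75 ln(0.508539)
  = −0.75 × (-0.676213) = 0.507160 substitutions/site.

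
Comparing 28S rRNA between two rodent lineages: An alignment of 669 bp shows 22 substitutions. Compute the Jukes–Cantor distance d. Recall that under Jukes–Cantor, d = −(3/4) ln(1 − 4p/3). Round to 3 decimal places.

p = 22/669 ≈ 0.032885.
d = −(3/4) ln(1 − 4p/3) = −0.75 ln(1 − 0.043847) = −0.75 ln(0.956153)
  = −0.75 × (-0.044837) = 0.033628 substitutions/site.

0.034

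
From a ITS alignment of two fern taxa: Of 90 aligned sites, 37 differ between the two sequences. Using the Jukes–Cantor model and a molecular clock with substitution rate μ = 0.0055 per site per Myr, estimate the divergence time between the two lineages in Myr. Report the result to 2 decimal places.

54.16

p = 37/90 ≈ 0.411111.
d = −(3/4) ln(1 − 4p/3) = −0.75 ln(1 − 0.548148) = −0.75 ln(0.451852)
  = −0.75 × (-0.794401) = 0.595801 substitutions/site.
Under a molecular clock d = 2μt, so t = d/(2μ) = 0.595801 / (2 × 0.0055) = 54.16 Myr.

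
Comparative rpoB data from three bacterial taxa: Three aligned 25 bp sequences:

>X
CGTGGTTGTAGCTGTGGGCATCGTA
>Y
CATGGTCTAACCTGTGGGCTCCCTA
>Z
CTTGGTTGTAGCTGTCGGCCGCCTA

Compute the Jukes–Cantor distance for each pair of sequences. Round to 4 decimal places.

X–Y: 8/25 sites differ → p = 0.32, d = −0.75 ln(1 − 0.426667) = 0.417216 ≈ 0.4172.
X–Z: 5/25 sites differ → p = 0.2, d = −0.75 ln(1 − 0.266667) = 0.232617 ≈ 0.2326.
Y–Z: 8/25 sites differ → p = 0.32, d = −0.75 ln(1 − 0.426667) = 0.417216 ≈ 0.4172.

d(X,Y) = 0.4172, d(X,Z) = 0.2326, d(Y,Z) = 0.4172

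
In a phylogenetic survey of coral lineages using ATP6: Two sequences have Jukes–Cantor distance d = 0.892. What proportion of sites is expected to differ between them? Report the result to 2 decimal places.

0.52

p = (3/4)(1 − e^(−4d/3)) = 0.75 × (1 − e^(-1.189333)) = 0.75 × (1 − 0.304424) = 0.521682.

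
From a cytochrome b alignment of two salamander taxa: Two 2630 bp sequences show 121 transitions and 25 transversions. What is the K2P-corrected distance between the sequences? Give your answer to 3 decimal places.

0.058

P = 121/2630 ≈ 0.046008 and Q = 25/2630 ≈ 0.009506.
Under the Kimura two-parameter model, d = −½ ln(1 − 2P − Q) − ¼ ln(1 − 2Q).
1 − 2P − Q = 0.898478, giving −½ ln(0.898478) = 0.053527.
1 − 2Q = 0.980988, giving −¼ ln(0.980988) = 0.004799.
d = 0.053527 + 0.004799 = 0.058326.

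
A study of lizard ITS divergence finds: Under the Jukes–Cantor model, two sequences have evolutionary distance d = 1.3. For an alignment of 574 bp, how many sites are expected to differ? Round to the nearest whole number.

Invert JC69: p = (3/4)(1 − e^(−4d/3)) = 0.75 × (1 − e^(-1.733333)) = 0.75 × (1 − 0.176695) = 0.617479.
Expected differing sites = pL ≈ 0.617479 × 574 = 354.432946 ≈ 354.

354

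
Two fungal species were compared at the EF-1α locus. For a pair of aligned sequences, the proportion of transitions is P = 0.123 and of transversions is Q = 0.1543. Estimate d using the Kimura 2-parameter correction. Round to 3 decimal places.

Under the Kimura two-parameter model, d = −½ ln(1 − 2P − Q) − ¼ ln(1 − 2Q).
1 − 2P − Q = 0.5997, giving −½ ln(0.5997) = 0.255663.
1 − 2Q = 0.6914, giving −¼ ln(0.6914) = 0.092259.
d = 0.255663 + 0.092259 = 0.347922.

0.348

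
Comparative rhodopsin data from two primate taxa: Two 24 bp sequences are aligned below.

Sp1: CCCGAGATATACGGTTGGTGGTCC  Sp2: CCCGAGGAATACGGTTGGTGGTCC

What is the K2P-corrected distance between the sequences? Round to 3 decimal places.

0.089

Of 24 sites, 1 differences are transitions and 1 are transversions, so P = 1/24 ≈ 0.041667 and Q = 1/24 ≈ 0.041667.
Under the Kimura two-parameter model, d = −½ ln(1 − 2P − Q) − ¼ ln(1 − 2Q).
1 − 2P − Q = 0.874999, giving −½ ln(0.874999) = 0.066766.
1 − 2Q = 0.916666, giving −¼ ln(0.916666) = 0.021753.
d = 0.066766 + 0.021753 = 0.088519.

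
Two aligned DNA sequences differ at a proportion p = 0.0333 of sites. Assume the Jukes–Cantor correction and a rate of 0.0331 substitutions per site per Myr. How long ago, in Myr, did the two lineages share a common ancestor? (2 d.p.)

0.51

d = −(3/4) ln(1 − 4p/3) = −0.75 ln(1 − 0.0444) = −0.75 ln(0.9556)
  = −0.75 × (-0.045416) = 0.034062 substitutions/site.
Under a molecular clock d = 2μt, so t = d/(2μ) = 0.034062 / (2 × 0.0331) = 0.51 Myr.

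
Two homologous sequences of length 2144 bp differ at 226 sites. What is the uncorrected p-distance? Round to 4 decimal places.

0.1054

p = 226/2144 = 0.105410… ≈ 0.1054 (to 4 d.p.).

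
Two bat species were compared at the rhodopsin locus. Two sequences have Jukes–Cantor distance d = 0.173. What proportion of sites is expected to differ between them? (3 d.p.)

0.154

p = (3/4)(1 − e^(−4d/3)) = 0.75 × (1 − e^(-0.230667)) = 0.75 × (1 − 0.794004) = 0.154497.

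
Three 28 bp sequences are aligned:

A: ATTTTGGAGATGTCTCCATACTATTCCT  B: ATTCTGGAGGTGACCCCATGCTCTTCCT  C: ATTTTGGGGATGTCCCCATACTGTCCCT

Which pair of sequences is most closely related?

A and C

A–B: 6/28 differ, p = 0.214, d = 0.252.
A–C: 4/28 differ, p = 0.143, d = 0.158.
B–C: 7/28 differ, p = 0.250, d = 0.304.
The smallest distance is between A and C.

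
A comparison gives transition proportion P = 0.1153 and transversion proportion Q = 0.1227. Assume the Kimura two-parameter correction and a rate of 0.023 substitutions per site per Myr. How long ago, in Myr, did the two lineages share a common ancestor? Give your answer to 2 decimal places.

Under the Kimura two-parameter model, d = −½ ln(1 − 2P − Q) − ¼ ln(1 − 2Q).
1 − 2P − Q = 0.6467, giving −½ ln(0.6467) = 0.217936.
1 − 2Q = 0.7546, giving −¼ ln(0.7546) = 0.070392.
d = 0.217936 + 0.070392 = 0.288328.
Under a molecular clock d = 2μt, so t = d/(2μ) = 0.288328 / (2 × 0.023) = 6.27 Myr.

6.27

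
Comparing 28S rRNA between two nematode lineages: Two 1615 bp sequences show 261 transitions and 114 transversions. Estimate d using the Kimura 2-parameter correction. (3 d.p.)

0.288

P = 261/1615 ≈ 0.16161 and Q = 114/1615 ≈ 0.070588.
Under the Kimura two-parameter model, d = −½ ln(1 − 2P − Q) − ¼ ln(1 − 2Q).
1 − 2P − Q = 0.606192, giving −½ ln(0.606192) = 0.250279.
1 − 2Q = 0.858824, giving −¼ ln(0.858824) = 0.038048.
d = 0.250279 + 0.038048 = 0.288327.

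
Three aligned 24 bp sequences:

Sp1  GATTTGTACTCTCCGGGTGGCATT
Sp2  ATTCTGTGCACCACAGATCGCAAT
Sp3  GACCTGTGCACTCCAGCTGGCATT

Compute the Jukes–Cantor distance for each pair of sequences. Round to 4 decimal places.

d(Sp1,Sp2) = 0.7083, d(Sp1,Sp3) = 0.3041, d(Sp2,Sp3) = 0.4408

Sp1–Sp2: 11/24 sites differ → p ≈ 0.458333, d = −0.75 ln(1 − 0.611111) = 0.708346 ≈ 0.7083.
Sp1–Sp3: 6/24 sites differ → p = 0.25, d = −0.75 ln(1 − 0.333333) = 0.304098 ≈ 0.3041.
Sp2–Sp3: 8/24 sites differ → p ≈ 0.333333, d = −0.75 ln(1 − 0.444444) = 0.440839 ≈ 0.4408.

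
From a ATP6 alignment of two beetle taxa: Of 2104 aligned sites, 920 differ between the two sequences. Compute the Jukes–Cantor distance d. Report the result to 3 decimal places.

0.656

p = 920/2104 ≈ 0.437262.
d = −(3/4) ln(1 − 4p/3) = −0.75 ln(1 − 0.583016) = −0.75 ln(0.416984)
  = −0.75 × (-0.874707) = 0.656030 substitutions/site.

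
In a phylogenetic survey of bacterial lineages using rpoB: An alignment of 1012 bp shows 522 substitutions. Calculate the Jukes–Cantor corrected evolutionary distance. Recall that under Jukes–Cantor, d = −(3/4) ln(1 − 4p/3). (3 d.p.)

0.873

p = 522/1012 ≈ 0.51581.
d = −(3/4) ln(1 − 4p/3) = −0.75 ln(1 − 0.687747) = −0.75 ln(0.312253)
  = −0.75 × (-1.163942) = 0.872957 substitutions/site.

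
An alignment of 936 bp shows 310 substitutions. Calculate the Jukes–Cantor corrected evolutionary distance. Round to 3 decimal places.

p = 310/936 ≈ 0.331197.
d = −(3/4) ln(1 − 4p/3) = −0.75 ln(1 − 0.441596) = −0.75 ln(0.558404)
  = −0.75 × (-0.582673) = 0.437005 substitutions/site.

0.437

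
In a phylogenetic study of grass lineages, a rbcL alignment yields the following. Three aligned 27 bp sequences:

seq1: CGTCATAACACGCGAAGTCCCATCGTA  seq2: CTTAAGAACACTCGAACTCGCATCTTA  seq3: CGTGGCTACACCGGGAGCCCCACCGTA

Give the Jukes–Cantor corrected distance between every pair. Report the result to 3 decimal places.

d(seq1,seq2) = 0.318, d(seq1,seq3) = 0.441, d(seq2,seq3) = 0.770

seq1–seq2: 7/27 sites differ → p ≈ 0.259259, d = −0.75 ln(1 − 0.345679) = 0.318118 ≈ 0.318.
seq1–seq3: 9/27 sites differ → p ≈ 0.333333, d = −0.75 ln(1 − 0.444444) = 0.440839 ≈ 0.441.
seq2–seq3: 13/27 sites differ → p ≈ 0.481481, d = −0.75 ln(1 − 0.641975) = 0.770364 ≈ 0.770.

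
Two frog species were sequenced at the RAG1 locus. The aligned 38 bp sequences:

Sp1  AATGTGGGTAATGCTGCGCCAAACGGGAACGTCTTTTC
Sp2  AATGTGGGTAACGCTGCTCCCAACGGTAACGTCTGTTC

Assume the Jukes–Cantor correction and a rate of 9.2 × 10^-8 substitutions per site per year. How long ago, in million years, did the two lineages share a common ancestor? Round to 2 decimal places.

0.79

The sequences differ at 5 of 38 sites (12, 18, 21, 27, 35), so p = 5/38 ≈ 0.131579.
d = −(3/4) ln(1 − 4p/3) = −0.75 ln(1 − 0.175439) = −0.75 ln(0.824561)
  = −0.75 × (-0.192904) = 0.144678 substitutions/site.
Under a molecular clock d = 2μt, so t = d/(2μ) = 0.144678 / (2 × 9.2 × 10^-8) = 0.79 million years.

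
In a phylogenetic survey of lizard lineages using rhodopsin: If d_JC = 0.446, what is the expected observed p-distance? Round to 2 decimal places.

p = (3/4)(1 − e^(−4d/3)) = 0.75 × (1 − e^(-0.594667)) = 0.75 × (1 − 0.551746) = 0.336191.

0.34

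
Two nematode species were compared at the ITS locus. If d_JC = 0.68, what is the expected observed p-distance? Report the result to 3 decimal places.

0.447

p = (3/4)(1 − e^(−4d/3)) = 0.75 × (1 − e^(-0.906667)) = 0.75 × (1 − 0.403868) = 0.447099.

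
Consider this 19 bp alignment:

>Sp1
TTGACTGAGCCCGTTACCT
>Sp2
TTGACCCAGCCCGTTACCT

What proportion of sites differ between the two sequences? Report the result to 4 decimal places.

0.1053

The sequences differ at 2 of 19 positions (sites 6, 7).
p = 2/19 = 0.105263… ≈ 0.1053 (to 4 d.p.).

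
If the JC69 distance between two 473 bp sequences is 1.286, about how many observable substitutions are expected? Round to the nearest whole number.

Invert JC69: p = (3/4)(1 − e^(−4d/3)) = 0.75 × (1 − e^(-1.714667)) = 0.75 × (1 − 0.180024) = 0.614982.
Expected differing sites = pL ≈ 0.614982 × 473 = 290.886486 ≈ 291.

291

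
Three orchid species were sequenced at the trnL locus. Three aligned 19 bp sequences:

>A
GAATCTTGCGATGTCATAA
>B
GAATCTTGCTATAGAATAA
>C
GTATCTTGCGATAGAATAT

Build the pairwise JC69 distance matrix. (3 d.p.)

d(A,B) = 0.247, d(A,C) = 0.324, d(B,C) = 0.177

A–B: 4/19 sites differ → p ≈ 0.210526, d = −0.75 ln(1 − 0.280701) = 0.247109 ≈ 0.247.
A–C: 5/19 sites differ → p ≈ 0.263158, d = −0.75 ln(1 − 0.350877) = 0.324100 ≈ 0.324.
B–C: 3/19 sites differ → p ≈ 0.157895, d = −0.75 ln(1 − 0.210527) = 0.177292 ≈ 0.177.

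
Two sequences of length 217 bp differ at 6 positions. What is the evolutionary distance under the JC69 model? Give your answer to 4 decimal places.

p = 6/217 ≈ 0.02765.
d = −(3/4) ln(1 − 4p/3) = −0.75 ln(1 − 0.036867) = −0.75 ln(0.963133)
  = −0.75 × (-0.037564) = 0.028173 substitutions/site.

0.0282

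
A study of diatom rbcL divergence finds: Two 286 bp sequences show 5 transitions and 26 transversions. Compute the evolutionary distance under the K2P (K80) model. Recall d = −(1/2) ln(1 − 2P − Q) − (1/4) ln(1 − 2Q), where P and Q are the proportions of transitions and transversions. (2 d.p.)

0.12

P = 5/286 ≈ 0.017483 and Q = 26/286 ≈ 0.090909.
Under the Kimura two-parameter model, d = −½ ln(1 − 2P − Q) − ¼ ln(1 − 2Q).
1 − 2P − Q = 0.874125, giving −½ ln(0.874125) = 0.067266.
1 − 2Q = 0.818182, giving −¼ ln(0.818182) = 0.050168.
d = 0.067266 + 0.050168 = 0.117434.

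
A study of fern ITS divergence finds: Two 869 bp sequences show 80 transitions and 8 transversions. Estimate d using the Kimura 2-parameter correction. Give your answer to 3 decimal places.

0.112

P = 80/869 ≈ 0.09206 and Q = 8/869 ≈ 0.009206.
Under the Kimura two-parameter model, d = −½ ln(1 − 2P − Q) − ¼ ln(1 − 2Q).
1 − 2P − Q = 0.806674, giving −½ ln(0.806674) = 0.107418.
1 − 2Q = 0.981588, giving −¼ ln(0.981588) = 0.004646.
d = 0.107418 + 0.004646 = 0.112064.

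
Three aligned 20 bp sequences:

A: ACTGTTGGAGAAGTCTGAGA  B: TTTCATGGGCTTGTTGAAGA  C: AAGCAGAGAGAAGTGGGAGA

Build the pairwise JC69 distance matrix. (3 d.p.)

d(A,B) = 0.991, d(A,C) = 0.572, d(B,C) = 0.991

A–B: 11/20 sites differ → p = 0.55, d = −0.75 ln(1 − 0.733333) = 0.991316 ≈ 0.991.
A–C: 8/20 sites differ → p = 0.4, d = −0.75 ln(1 − 0.533333) = 0.571605 ≈ 0.572.
B–C: 11/20 sites differ → p = 0.55, d = −0.75 ln(1 − 0.733333) = 0.991316 ≈ 0.991.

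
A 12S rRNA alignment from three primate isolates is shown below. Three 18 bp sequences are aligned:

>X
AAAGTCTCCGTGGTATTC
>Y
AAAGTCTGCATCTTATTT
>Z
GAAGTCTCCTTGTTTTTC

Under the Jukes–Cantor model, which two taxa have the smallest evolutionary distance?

X and Z

X–Y: 5/18 differ, p = 0.278, d = 0.347.
X–Z: 4/18 differ, p = 0.222, d = 0.264.
Y–Z: 6/18 differ, p = 0.333, d = 0.441.
The smallest distance is between X and Z.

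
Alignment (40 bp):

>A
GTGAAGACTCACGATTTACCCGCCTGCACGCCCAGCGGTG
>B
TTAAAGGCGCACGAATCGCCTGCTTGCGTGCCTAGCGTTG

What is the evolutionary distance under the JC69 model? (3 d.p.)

0.426

The sequences differ at 13 of 40 sites, so p = 13/40 = 0.325.
d = −(3/4) ln(1 − 4p/3) = −0.75 ln(1 − 0.433333) = −0.75 ln(0.566667)
  = −0.75 × (-0.567983) = 0.425987 substitutions/site.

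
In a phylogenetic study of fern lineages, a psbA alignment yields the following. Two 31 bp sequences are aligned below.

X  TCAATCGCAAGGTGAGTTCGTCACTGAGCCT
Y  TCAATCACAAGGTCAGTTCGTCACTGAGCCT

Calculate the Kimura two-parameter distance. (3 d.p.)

Of 31 sites, 1 differences are transitions and 1 are transversions, so P = 1/31 ≈ 0.032258 and Q = 1/31 ≈ 0.032258.
Under the Kimura two-parameter model, d = −½ ln(1 − 2P − Q) − ¼ ln(1 − 2Q).
1 − 2P − Q = 0.903226, giving −½ ln(0.903226) = 0.050891.
1 − 2Q = 0.935484, giving −¼ ln(0.935484) = 0.016673.
d = 0.050891 + 0.016673 = 0.067564.

0.068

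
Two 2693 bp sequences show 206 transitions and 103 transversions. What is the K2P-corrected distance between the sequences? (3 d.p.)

P = 206/2693 ≈ 0.076495 and Q = 103/2693 ≈ 0.038247.
Under the Kimura two-parameter model, d = −½ ln(1 − 2P − Q) − ¼ ln(1 − 2Q).
1 − 2P − Q = 0.808763, giving −½ ln(0.808763) = 0.106125.
1 − 2Q = 0.923506, giving −¼ ln(0.923506) = 0.019894.
d = 0.106125 + 0.019894 = 0.126019.

0.126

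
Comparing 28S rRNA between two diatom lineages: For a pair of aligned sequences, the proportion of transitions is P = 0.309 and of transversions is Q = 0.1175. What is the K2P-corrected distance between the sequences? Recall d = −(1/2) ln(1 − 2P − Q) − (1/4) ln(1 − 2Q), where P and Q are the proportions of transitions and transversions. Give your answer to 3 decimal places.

0.732

Under the Kimura two-parameter model, d = −½ ln(1 − 2P − Q) − ¼ ln(1 − 2Q).
1 − 2P − Q = 0.2645, giving −½ ln(0.2645) = 0.664957.
1 − 2Q = 0.765, giving −¼ ln(0.765) = 0.066970.
d = 0.664957 + 0.066970 = 0.731927.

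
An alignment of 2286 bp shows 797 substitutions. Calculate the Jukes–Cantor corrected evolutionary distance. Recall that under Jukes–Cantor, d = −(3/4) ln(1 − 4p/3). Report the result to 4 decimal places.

p = 797/2286 ≈ 0.348644.
d = −(3/4) ln(1 − 4p/3) = −0.75 ln(1 − 0.464859) = −0.75 ln(0.535141)
  = −0.75 × (-0.625225) = 0.468919 substitutions/site.

0.4689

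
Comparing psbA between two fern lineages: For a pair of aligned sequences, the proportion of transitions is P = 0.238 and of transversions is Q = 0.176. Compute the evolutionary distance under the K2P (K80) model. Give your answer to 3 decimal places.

Under the Kimura two-parameter model, d = −½ ln(1 − 2P − Q) − ¼ ln(1 − 2Q).
1 − 2P − Q = 0.348, giving −½ ln(0.348) = 0.527776.
1 − 2Q = 0.648, giving −¼ ln(0.648) = 0.108466.
d = 0.527776 + 0.108466 = 0.636242.

0.636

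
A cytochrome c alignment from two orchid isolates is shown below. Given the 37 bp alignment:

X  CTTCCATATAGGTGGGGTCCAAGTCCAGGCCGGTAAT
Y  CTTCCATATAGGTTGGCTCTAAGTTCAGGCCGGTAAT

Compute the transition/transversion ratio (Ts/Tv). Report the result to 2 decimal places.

1.00

Transitions are A↔G and C↔T; transversions are all other mismatches.
Transitions: 2. Transversions: 2.
R = 2/2 = 1.00.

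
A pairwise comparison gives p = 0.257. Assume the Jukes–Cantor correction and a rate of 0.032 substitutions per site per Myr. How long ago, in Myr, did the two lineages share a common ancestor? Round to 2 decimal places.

d = −(3/4) ln(1 − 4p/3) = −0.75 ln(1 − 0.342667) = −0.75 ln(0.657333)
  = −0.75 × (-0.419565) = 0.314674 substitutions/site.
Under a molecular clock d = 2μt, so t = d/(2μ) = 0.314674 / (2 × 0.032) = 4.92 Myr.

4.92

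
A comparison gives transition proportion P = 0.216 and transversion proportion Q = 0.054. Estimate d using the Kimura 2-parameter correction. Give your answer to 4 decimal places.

Under the Kimura two-parameter model, d = −½ ln(1 − 2P − Q) − ¼ ln(1 − 2Q).
1 − 2P − Q = 0.514, giving −½ ln(0.514) = 0.332766.
1 − 2Q = 0.892, giving −¼ ln(0.892) = 0.028572.
d = 0.332766 + 0.028572 = 0.361338.

0.3613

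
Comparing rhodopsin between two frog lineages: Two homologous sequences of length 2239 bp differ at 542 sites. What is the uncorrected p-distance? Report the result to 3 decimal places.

0.242

p = 542/2239 = 0.242072… ≈ 0.242 (to 3 d.p.).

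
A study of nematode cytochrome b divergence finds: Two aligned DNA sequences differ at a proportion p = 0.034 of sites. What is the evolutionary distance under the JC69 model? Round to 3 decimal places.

0.035

d = −(3/4) ln(1 − 4p/3) = −0.75 ln(1 − 0.045333) = −0.75 ln(0.954667)
  = −0.75 × (-0.046393) = 0.034795 substitutions/site.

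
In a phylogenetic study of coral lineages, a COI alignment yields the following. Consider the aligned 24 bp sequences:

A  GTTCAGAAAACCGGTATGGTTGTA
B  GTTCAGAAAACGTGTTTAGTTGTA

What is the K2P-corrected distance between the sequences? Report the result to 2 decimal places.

0.19

Of 24 sites, 1 differences are transitions and 3 are transversions, so P = 1/24 ≈ 0.041667 and Q = 3/24 = 0.125.
Under the Kimura two-parameter model, d = −½ ln(1 − 2P − Q) − ¼ ln(1 − 2Q).
1 − 2P − Q = 0.791666, giving −½ ln(0.791666) = 0.116808.
1 − 2Q = 0.75, giving −¼ ln(0.75) = 0.071921.
d = 0.116808 + 0.071921 = 0.188729.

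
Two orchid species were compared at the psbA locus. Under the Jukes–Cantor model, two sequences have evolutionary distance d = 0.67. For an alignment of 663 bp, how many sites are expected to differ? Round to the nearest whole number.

294

Invert JC69: p = (3/4)(1 − e^(−4d/3)) = 0.75 × (1 − e^(-0.893333)) = 0.75 × (1 − 0.409289) = 0.443033.
Expected differing sites = pL ≈ 0.443033 × 663 = 293.730879 ≈ 294.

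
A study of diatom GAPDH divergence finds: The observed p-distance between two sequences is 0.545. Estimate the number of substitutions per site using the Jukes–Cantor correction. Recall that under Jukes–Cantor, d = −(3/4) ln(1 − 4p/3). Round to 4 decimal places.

0.9728

d = −(3/4) ln(1 − 4p/3) = −0.75 ln(1 − 0.726667) = −0.75 ln(0.273333)
  = −0.75 × (-1.297064) = 0.972798 substitutions/site.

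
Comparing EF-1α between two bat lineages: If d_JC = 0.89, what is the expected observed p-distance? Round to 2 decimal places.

p = (3/4)(1 − e^(−4d/3)) = 0.75 × (1 − e^(-1.186667)) = 0.75 × (1 − 0.305237) = 0.521072.

0.52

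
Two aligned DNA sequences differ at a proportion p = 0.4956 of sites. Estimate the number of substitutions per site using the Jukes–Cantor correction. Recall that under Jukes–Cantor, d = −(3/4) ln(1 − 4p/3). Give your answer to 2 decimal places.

d = −(3/4) ln(1 − 4p/3) = −0.75 ln(1 − 0.6608) = −0.75 ln(0.3392)
  = −0.75 × (-1.081165) = 0.810874 substitutions/site.

0.81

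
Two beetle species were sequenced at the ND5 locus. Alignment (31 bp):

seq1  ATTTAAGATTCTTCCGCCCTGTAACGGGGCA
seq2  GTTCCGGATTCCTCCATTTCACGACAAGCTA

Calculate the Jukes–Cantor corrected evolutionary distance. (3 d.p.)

The sequences differ at 17 of 31 sites, so p = 17/31 ≈ 0.548387.
d = −(3/4) ln(1 − 4p/3) = −0.75 ln(1 − 0.731183) = −0.75 ln(0.268817)
  = −0.75 × (-1.313724) = 0.985293 substitutions/site.

0.985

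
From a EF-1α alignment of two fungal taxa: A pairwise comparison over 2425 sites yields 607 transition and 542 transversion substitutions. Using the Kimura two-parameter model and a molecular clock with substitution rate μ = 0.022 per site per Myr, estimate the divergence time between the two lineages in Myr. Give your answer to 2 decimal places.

P = 607/2425 ≈ 0.250309 and Q = 542/2425 ≈ 0.223505.
Under the Kimura two-parameter model, d = −½ ln(1 − 2P − Q) − ¼ ln(1 − 2Q).
1 − 2P − Q = 0.275877, giving −½ ln(0.275877) = 0.643900.
1 − 2Q = 0.55299, giving −¼ ln(0.55299) = 0.148104.
d = 0.643900 + 0.148104 = 0.792004.
Under a molecular clock d = 2μt, so t = d/(2μ) = 0.792004 / (2 × 0.022) = 18.00 Myr.

18.00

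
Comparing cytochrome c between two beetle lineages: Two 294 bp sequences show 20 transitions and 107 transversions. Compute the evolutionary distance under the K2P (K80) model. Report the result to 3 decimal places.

0.672

P = 20/294 ≈ 0.068027 and Q = 107/294 ≈ 0.363946.
Under the Kimura two-parameter model, d = −½ ln(1 − 2P − Q) − ¼ ln(1 − 2Q).
1 − 2P − Q = 0.5, giving −½ ln(0.5) = 0.346574.
1 − 2Q = 0.272108, giving −¼ ln(0.272108) = 0.325389.
d = 0.346574 + 0.325389 = 0.671963.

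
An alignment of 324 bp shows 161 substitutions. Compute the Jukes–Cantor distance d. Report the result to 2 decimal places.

p = 161/324 ≈ 0.496914.
d = −(3/4) ln(1 − 4p/3) = −0.75 ln(1 − 0.662552) = −0.75 ln(0.337448)
  = −0.75 × (-1.086344) = 0.814758 substitutions/site.

0.81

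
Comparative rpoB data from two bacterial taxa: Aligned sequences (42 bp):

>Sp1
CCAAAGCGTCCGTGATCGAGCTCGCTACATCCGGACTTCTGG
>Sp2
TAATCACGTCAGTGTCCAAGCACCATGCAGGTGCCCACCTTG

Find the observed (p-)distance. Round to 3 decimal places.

0.500

The sequences differ at 21 of 42 positions.
p = 21/42 = 0.500.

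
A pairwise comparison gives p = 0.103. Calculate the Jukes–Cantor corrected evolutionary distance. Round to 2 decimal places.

0.11

d = −(3/4) ln(1 − 4p/3) = −0.75 ln(1 − 0.137333) = −0.75 ln(0.862667)
  = −0.75 × (-0.147727) = 0.110795 substitutions/site.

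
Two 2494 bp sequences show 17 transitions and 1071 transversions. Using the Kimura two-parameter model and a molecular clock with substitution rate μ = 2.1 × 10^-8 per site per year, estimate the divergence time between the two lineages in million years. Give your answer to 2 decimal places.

18.62

P = 17/2494 ≈ 0.006816 and Q = 1071/2494 ≈ 0.429431.
Under the Kimura two-parameter model, d = −½ ln(1 − 2P − Q) − ¼ ln(1 − 2Q).
1 − 2P − Q = 0.556937, giving −½ ln(0.556937) = 0.292652.
1 − 2Q = 0.141138, giving −¼ ln(0.141138) = 0.489504.
d = 0.292652 + 0.489504 = 0.782156.
Under a molecular clock d = 2μt, so t = d/(2μ) = 0.782156 / (2 × 2.1 × 10^-8) = 18.62 million years.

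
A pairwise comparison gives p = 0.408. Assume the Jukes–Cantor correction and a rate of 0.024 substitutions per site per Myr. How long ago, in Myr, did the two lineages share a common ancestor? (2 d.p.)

d = −(3/4) ln(1 − 4p/3) = −0.75 ln(1 − 0.544) = −0.75 ln(0.456)
  = −0.75 × (-0.785262) = 0.588947 substitutions/site.
Under a molecular clock d = 2μt, so t = d/(2μ) = 0.588947 / (2 × 0.024) = 12.27 Myr.

12.27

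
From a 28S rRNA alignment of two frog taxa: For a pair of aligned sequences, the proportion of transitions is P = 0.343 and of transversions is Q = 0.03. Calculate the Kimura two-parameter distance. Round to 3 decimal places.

0.645

Under the Kimura two-parameter model, d = −½ ln(1 − 2P − Q) − ¼ ln(1 − 2Q).
1 − 2P − Q = 0.284, giving −½ ln(0.284) = 0.629391.
1 − 2Q = 0.94, giving −¼ ln(0.94) = 0.015469.
d = 0.629391 + 0.015469 = 0.644860.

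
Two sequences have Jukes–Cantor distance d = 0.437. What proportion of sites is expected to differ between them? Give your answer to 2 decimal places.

0.33

p = (3/4)(1 − e^(−4d/3)) = 0.75 × (1 − e^(-0.582667)) = 0.75 × (1 − 0.558407) = 0.331195.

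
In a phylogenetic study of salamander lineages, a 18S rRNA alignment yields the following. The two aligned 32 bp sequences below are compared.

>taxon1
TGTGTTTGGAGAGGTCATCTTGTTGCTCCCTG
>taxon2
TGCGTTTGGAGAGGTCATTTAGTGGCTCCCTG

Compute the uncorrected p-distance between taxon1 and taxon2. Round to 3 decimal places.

0.125

The sequences differ at 4 of 32 positions (sites 3, 19, 21, 24).
p = 4/32 = 0.125.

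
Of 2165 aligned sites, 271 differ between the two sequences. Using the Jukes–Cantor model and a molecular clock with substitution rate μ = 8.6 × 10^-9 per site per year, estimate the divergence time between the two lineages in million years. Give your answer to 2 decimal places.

7.96

p = 271/2165 ≈ 0.125173.
d = −(3/4) ln(1 − 4p/3) = −0.75 ln(1 − 0.166897) = −0.75 ln(0.833103)
  = −0.75 × (-0.182598) = 0.136949 substitutions/site.
Under a molecular clock d = 2μt, so t = d/(2μ) = 0.136949 / (2 × 8.6 × 10^-9) = 7.96 million years.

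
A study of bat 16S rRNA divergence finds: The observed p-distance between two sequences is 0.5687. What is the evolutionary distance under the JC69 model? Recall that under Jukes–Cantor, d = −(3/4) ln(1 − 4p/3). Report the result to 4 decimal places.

d = −(3/4) ln(1 − 4p/3) = −0.75 ln(1 − 0.758267) = −0.75 ln(0.241733)
  = −0.75 × (-1.419921) = 1.064941 substitutions/site.

1.0649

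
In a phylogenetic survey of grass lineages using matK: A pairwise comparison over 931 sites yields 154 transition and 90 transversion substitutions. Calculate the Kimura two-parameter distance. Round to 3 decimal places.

P = 154/931 ≈ 0.165414 and Q = 90/931 ≈ 0.09667.
Under the Kimura two-parameter model, d = −½ ln(1 − 2P − Q) − ¼ ln(1 − 2Q).
1 − 2P − Q = 0.572502, giving −½ ln(0.572502) = 0.278870.
1 − 2Q = 0.80666, giving −¼ ln(0.80666) = 0.053713.
d = 0.278870 + 0.053713 = 0.332583.

0.333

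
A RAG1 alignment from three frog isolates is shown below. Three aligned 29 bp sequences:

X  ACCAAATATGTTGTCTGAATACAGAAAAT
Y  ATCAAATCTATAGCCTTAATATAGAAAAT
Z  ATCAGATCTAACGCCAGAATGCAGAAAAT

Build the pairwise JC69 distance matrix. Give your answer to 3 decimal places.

X–Y: 7/29 sites differ → p ≈ 0.241379, d = −0.75 ln(1 − 0.321839) = 0.291278 ≈ 0.291.
X–Z: 9/29 sites differ → p ≈ 0.310345, d = −0.75 ln(1 − 0.413793) = 0.400562 ≈ 0.401.
Y–Z: 7/29 sites differ → p ≈ 0.241379, d = −0.75 ln(1 − 0.321839) = 0.291278 ≈ 0.291.

d(X,Y) = 0.291, d(X,Z) = 0.401, d(Y,Z) = 0.291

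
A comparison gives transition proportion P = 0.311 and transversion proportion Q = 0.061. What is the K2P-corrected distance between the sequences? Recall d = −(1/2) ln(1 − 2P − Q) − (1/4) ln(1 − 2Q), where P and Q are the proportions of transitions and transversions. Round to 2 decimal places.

Under the Kimura two-parameter model, d = −½ ln(1 − 2P − Q) − ¼ ln(1 − 2Q).
1 − 2P − Q = 0.317, giving −½ ln(0.317) = 0.574427.
1 − 2Q = 0.878, giving −¼ ln(0.878) = 0.032527.
d = 0.574427 + 0.032527 = 0.606954.

0.61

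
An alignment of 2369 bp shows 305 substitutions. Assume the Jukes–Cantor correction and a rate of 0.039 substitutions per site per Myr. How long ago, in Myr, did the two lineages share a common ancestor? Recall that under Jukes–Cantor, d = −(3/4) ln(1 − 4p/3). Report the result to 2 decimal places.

1.81

p = 305/2369 ≈ 0.128746.
d = −(3/4) ln(1 − 4p/3) = −0.75 ln(1 − 0.171661) = −0.75 ln(0.828339)
  = −0.75 × (-0.188333) = 0.141250 substitutions/site.
Under a molecular clock d = 2μt, so t = d/(2μ) = 0.141250 / (2 × 0.039) = 1.81 Myr.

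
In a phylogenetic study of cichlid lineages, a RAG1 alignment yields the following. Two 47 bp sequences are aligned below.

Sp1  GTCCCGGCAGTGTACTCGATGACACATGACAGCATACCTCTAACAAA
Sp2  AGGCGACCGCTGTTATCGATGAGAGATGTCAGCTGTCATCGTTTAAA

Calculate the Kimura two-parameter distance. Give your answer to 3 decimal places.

Of 47 sites, 4 differences are transitions and 17 are transversions, so P = 4/47 ≈ 0.085106 and Q = 17/47 ≈ 0.361702.
Under the Kimura two-parameter model, d = −½ ln(1 − 2P − Q) − ¼ ln(1 − 2Q).
1 − 2P − Q = 0.468086, giving −½ ln(0.468086) = 0.379552.
1 − 2Q = 0.276596, giving −¼ ln(0.276596) = 0.321299.
d = 0.379552 + 0.321299 = 0.700851.

0.701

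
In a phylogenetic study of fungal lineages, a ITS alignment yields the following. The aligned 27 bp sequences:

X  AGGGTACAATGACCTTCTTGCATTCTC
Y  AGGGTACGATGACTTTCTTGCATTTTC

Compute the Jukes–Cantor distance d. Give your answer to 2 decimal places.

The sequences differ at 3 of 27 sites (8, 14, 25), so p = 3/27 ≈ 0.111111.
d = −(3/4) ln(1 − 4p/3) = −0.75 ln(1 − 0.148148) = −0.75 ln(0.851852)
  = −0.75 × (-0.160342) = 0.120257 substitutions/site.

0.12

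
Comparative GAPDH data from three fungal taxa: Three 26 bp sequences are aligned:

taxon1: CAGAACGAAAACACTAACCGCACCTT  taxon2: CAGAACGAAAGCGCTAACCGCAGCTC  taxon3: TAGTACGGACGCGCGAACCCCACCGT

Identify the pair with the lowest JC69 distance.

taxon1 and taxon2

taxon1–taxon2: 4/26 differ, p = 0.154, d = 0.172.
taxon1–taxon3: 9/26 differ, p = 0.346, d = 0.464.
taxon2–taxon3: 9/26 differ, p = 0.346, d = 0.464.
The smallest distance is between taxon1 and taxon2.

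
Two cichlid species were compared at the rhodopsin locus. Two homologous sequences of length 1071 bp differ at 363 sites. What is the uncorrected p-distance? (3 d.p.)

0.339

p = 363/1071 = 0.338935… ≈ 0.339 (to 3 d.p.).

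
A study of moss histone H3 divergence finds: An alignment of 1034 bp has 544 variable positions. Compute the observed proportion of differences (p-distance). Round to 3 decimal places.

0.526

p = 544/1034 = 0.526112… ≈ 0.526 (to 3 d.p.).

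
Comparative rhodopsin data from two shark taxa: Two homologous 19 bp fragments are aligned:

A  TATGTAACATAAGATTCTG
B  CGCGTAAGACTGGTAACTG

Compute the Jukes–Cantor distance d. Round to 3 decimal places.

The sequences differ at 10 of 19 sites (1, 2, 3, 8, 10, 11, 12, 14, 15, 16), so p = 10/19 ≈ 0.526316.
d = −(3/4) ln(1 − 4p/3) = −0.75 ln(1 − 0.701755) = −0.75 ln(0.298245)
  = −0.75 × (-1.209840) = 0.907380 substitutions/site.

0.907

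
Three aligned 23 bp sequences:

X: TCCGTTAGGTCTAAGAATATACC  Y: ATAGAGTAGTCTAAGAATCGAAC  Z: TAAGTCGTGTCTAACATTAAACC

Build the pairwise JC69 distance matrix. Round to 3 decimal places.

X–Y: 10/23 sites differ → p ≈ 0.434783, d = −0.75 ln(1 − 0.579711) = 0.650110 ≈ 0.650.
X–Z: 8/23 sites differ → p ≈ 0.347826, d = −0.75 ln(1 − 0.463768) = 0.467391 ≈ 0.467.
Y–Z: 11/23 sites differ → p ≈ 0.478261, d = −0.75 ln(1 − 0.637681) = 0.761423 ≈ 0.761.

d(X,Y) = 0.650, d(X,Z) = 0.467, d(Y,Z) = 0.761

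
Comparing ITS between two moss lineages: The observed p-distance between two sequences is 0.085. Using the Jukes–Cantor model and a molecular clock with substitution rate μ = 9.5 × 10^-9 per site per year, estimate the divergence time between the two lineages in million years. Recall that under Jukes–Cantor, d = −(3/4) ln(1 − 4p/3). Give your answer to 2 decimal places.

4.75

d = −(3/4) ln(1 − 4p/3) = −0.75 ln(1 − 0.113333) = −0.75 ln(0.886667)
  = −0.75 × (-0.120286) = 0.090215 substitutions/site.
Under a molecular clock d = 2μt, so t = d/(2μ) = 0.090215 / (2 × 9.5 × 10^-9) = 4.75 million years.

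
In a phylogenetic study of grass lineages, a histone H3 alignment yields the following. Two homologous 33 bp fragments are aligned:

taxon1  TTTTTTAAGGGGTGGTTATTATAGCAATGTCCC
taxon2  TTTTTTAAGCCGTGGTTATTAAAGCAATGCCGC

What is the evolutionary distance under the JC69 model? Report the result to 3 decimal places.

0.169

The sequences differ at 5 of 33 sites (10, 11, 22, 30, 32), so p = 5/33 ≈ 0.151515.
d = −(3/4) ln(1 − 4p/3) = −0.75 ln(1 − 0.20202) = −0.75 ln(0.79798)
  = −0.75 × (-0.225672) = 0.169254 substitutions/site.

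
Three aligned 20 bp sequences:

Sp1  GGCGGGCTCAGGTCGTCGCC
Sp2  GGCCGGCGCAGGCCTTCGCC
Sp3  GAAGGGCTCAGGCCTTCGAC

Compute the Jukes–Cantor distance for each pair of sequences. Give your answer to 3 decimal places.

d(Sp1,Sp2) = 0.233, d(Sp1,Sp3) = 0.304, d(Sp2,Sp3) = 0.304

Sp1–Sp2: 4/20 sites differ → p = 0.2, d = −0.75 ln(1 − 0.266667) = 0.232617 ≈ 0.233.
Sp1–Sp3: 5/20 sites differ → p = 0.25, d = −0.75 ln(1 − 0.333333) = 0.304098 ≈ 0.304.
Sp2–Sp3: 5/20 sites differ → p = 0.25, d = −0.75 ln(1 − 0.333333) = 0.304098 ≈ 0.304.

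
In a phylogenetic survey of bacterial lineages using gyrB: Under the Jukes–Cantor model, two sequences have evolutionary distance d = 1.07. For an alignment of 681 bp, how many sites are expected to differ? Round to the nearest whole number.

Invert JC69: p = (3/4)(1 − e^(−4d/3)) = 0.75 × (1 − e^(-1.426667)) = 0.75 × (1 − 0.240108) = 0.569919.
Expected differing sites = pL ≈ 0.569919 × 681 = 388.114839 ≈ 388.

388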